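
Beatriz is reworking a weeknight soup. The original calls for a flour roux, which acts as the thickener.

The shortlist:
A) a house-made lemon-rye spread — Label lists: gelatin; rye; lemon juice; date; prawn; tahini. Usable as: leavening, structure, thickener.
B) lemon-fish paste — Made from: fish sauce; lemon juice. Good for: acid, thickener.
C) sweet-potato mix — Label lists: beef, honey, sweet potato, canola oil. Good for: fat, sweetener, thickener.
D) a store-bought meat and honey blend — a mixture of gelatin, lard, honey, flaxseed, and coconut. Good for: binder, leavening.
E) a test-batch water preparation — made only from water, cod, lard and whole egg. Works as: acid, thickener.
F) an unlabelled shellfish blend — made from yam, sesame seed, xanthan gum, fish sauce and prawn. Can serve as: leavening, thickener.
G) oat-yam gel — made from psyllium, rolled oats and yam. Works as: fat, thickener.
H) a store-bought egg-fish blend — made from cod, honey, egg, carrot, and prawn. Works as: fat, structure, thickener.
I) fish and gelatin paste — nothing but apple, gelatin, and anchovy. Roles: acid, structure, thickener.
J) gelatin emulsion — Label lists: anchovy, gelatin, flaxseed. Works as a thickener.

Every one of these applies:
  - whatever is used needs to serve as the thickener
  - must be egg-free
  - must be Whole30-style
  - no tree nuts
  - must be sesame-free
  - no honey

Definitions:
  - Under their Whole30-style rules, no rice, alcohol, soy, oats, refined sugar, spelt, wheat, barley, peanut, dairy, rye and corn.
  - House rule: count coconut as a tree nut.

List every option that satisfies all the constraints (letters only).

A: has rye, so not Whole30-style; has tahini, so not sesame-free — no
B: tree-nut-free, no egg — keep
C: has honey, so not honey-free — no
D: not usable as a thickener; has honey, so not honey-free (and 1 more) — no
E: has whole egg, so not egg-free — out
F: has sesame seed, so not sesame-free — no
G: has rolled oats, so not Whole30-style — reject
H: has honey, so not honey-free; has egg, so not egg-free — no
I: nothing on the exclusion list — OK
J: every rule checks out — OK

B, I, J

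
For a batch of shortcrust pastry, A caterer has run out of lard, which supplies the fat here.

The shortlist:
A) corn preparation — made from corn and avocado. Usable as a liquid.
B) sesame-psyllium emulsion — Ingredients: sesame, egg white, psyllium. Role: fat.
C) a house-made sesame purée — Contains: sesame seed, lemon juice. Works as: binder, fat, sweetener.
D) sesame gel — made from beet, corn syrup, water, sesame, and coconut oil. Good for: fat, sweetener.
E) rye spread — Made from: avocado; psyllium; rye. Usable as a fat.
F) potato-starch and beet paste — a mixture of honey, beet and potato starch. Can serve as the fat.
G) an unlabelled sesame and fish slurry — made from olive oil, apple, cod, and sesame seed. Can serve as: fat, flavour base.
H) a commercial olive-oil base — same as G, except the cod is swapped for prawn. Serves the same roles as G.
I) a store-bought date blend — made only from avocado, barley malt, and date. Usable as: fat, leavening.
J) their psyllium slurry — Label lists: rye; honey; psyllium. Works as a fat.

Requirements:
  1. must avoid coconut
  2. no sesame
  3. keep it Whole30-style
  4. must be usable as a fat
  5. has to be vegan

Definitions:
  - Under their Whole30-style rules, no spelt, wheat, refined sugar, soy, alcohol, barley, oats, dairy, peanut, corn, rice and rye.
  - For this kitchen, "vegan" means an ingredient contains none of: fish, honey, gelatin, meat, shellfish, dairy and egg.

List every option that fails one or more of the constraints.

A: not usable as a fat; has corn, so not Whole30-style — out
B: has egg white, so not vegan; has sesame, so not sesame-free — reject
C: has sesame seed, so not sesame-free — reject
D: has corn syrup, so not Whole30-style; has sesame, so not sesame-free (and 1 more) — no
E: has rye, so not Whole30-style — no
F: has honey, so not vegan — no
G: has cod, so not vegan; has sesame seed, so not sesame-free — no
H: has prawn, so not vegan; has sesame seed, so not sesame-free — out
I: has barley malt, so not Whole30-style — no
J: has rye, so not Whole30-style; has honey, so not vegan — no

A, B, C, D, E, F, G, H, I, J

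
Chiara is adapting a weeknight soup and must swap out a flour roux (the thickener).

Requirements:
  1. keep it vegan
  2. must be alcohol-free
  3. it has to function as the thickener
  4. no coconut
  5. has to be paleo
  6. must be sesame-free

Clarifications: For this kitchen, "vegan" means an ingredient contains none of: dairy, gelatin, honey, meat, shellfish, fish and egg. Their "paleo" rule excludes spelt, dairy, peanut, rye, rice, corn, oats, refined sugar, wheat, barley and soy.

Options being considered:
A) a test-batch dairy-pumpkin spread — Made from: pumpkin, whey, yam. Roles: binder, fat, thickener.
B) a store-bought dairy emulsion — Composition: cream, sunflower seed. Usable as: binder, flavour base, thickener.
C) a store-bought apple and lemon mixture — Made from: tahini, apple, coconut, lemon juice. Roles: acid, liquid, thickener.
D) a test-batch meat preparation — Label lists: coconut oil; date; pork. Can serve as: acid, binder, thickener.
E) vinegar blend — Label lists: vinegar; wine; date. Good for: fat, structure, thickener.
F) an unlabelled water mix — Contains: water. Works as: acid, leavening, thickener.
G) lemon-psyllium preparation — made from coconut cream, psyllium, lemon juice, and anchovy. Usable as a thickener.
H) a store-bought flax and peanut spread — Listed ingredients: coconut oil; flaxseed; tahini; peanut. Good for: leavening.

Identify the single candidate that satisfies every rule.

F

A: has whey, so not vegan; has whey, so not paleo — out
B: has cream, so not vegan; has cream, so not paleo — reject
C: has tahini, so not sesame-free; has coconut, so not coconut-free — no
D: has pork, so not vegan; has coconut oil, so not coconut-free — no
E: has wine, so not alcohol-free — reject
F: all constraints satisfied — keep
G: has anchovy, so not vegan; has coconut cream, so not coconut-free — out
H: not usable as a thickener; has peanut, so not paleo (and 2 more) — reject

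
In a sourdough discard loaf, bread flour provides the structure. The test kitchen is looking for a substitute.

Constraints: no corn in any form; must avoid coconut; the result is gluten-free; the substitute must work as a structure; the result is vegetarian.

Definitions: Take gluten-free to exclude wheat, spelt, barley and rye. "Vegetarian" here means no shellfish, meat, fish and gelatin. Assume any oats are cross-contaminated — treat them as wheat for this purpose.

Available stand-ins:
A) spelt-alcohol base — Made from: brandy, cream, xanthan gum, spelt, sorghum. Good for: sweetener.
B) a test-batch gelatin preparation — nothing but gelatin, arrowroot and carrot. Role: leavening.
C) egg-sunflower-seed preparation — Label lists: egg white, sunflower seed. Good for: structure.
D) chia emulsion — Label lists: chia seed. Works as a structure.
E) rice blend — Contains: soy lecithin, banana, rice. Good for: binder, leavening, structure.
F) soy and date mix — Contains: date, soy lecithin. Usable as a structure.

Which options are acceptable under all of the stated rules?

A: not usable as a structure; has spelt, so not gluten-free — out
B: not usable as a structure; has gelatin, so not vegetarian — reject
C: vegetarian, no coconut — keep
D: only chia seed; none excluded — OK
E: every rule checks out — OK
F: no corn, vegetarian — keep

C, D, E, F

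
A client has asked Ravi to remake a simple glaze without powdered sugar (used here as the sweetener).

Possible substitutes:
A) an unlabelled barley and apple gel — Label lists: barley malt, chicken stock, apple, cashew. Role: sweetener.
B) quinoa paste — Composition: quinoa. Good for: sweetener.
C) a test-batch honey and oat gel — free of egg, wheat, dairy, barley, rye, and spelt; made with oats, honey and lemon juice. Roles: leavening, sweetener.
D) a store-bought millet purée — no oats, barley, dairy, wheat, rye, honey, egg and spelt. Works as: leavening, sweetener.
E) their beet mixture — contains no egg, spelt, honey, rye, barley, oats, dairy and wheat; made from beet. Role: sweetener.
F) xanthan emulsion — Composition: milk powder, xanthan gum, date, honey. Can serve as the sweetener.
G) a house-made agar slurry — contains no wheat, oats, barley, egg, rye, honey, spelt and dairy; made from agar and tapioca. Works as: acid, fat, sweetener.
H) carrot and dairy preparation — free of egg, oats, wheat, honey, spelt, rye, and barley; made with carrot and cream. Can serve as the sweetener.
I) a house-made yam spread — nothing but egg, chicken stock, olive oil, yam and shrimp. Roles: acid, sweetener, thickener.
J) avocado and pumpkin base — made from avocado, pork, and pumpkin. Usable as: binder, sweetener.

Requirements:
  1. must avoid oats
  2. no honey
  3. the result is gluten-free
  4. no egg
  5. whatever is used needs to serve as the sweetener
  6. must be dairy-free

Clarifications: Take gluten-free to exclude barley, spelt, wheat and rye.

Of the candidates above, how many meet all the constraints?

A: has barley malt, so not gluten-free — reject
B: only quinoa; none excluded — valid
C: has oats, so not oat-free; has honey, so not honey-free — out
D: works as a sweetener, no egg, gluten-free — keep
E: works as a sweetener, gluten-free, no dairy — OK
F: has honey, so not honey-free; has milk powder, so not dairy-free — out
G: all constraints satisfied — valid
H: has cream, so not dairy-free — out
I: has egg, so not egg-free — no
J: only pork, pumpkin, and avocado; none excluded — OK

5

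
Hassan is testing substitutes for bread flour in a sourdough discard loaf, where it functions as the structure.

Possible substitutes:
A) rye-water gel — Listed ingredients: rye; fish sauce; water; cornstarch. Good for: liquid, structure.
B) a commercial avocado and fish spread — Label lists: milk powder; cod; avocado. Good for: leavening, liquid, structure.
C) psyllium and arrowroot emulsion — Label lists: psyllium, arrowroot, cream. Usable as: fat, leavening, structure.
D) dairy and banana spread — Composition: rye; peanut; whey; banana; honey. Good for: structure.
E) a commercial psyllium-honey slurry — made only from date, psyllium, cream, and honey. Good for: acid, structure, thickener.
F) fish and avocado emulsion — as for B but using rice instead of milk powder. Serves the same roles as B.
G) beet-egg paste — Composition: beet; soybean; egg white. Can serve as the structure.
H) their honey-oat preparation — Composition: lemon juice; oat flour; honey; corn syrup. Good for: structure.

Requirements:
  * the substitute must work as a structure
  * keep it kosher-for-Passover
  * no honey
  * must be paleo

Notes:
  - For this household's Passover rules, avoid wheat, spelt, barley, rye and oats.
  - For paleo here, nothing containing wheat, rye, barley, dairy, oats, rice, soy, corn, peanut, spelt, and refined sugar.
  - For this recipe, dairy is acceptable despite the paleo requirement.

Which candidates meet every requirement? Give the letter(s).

A: has rye, so not kosher-for-Passover; has cornstarch, so not paleo — reject
B: dairy is permitted under the paleo carve-out; nothing else excluded — valid
C: dairy is permitted under the paleo carve-out; nothing else excluded — valid
D: has rye, so not kosher-for-Passover; has peanut, so not paleo (and 1 more) — reject
E: has honey, so not honey-free — out
F: has rice, so not paleo — reject
G: has soybean, so not paleo — no
H: has oat flour, so not kosher-for-Passover; has corn syrup, so not paleo (and 1 more) — reject

B, C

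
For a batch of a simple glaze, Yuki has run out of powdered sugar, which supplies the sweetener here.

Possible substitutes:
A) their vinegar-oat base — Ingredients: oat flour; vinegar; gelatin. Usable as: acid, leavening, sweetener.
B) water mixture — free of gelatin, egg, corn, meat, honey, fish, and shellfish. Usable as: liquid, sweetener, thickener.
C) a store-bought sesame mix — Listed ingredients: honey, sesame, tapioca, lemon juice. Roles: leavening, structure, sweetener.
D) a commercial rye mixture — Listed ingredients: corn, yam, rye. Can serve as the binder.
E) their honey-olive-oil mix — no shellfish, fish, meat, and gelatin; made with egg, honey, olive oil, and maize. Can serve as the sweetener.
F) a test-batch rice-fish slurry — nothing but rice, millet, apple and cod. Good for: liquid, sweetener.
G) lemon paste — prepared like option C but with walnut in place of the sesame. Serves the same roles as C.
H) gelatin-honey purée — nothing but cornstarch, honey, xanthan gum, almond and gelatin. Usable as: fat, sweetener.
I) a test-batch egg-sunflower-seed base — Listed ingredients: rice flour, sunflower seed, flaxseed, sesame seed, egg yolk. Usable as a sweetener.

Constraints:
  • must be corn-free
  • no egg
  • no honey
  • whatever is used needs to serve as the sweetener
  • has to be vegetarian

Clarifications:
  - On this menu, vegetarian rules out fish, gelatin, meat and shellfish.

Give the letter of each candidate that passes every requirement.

A: has gelatin, so not vegetarian — no
B: all constraints satisfied — keep
C: has honey, so not honey-free — no
D: not usable as a sweetener; has corn, so not corn-free — out
E: has honey, so not honey-free; has maize, so not corn-free (and 1 more) — no
F: has cod, so not vegetarian — reject
G: has honey, so not honey-free — no
H: has gelatin, so not vegetarian; has honey, so not honey-free (and 1 more) — no
I: has egg yolk, so not egg-free — no

B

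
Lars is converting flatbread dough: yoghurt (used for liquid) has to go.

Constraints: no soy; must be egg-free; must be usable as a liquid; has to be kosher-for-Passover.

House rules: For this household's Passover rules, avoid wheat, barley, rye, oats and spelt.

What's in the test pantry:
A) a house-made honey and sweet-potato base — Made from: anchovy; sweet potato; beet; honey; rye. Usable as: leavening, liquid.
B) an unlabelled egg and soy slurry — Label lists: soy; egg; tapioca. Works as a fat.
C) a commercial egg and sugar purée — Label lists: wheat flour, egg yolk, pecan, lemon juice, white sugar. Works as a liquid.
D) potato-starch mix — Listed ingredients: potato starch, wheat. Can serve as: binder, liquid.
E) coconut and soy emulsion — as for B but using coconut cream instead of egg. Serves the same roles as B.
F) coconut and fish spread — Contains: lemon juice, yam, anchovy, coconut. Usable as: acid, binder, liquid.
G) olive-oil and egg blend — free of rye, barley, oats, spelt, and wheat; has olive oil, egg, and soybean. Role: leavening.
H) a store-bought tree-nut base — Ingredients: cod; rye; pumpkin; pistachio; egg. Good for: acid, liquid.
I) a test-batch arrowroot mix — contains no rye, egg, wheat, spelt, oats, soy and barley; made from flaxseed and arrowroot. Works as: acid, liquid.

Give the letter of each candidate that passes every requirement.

A: has rye, so not kosher-for-Passover — out
B: not usable as a liquid; has soy, so not soy-free (and 1 more) — no
C: has wheat flour, so not kosher-for-Passover; has egg yolk, so not egg-free — reject
D: has wheat, so not kosher-for-Passover — no
E: not usable as a liquid; has soy, so not soy-free — reject
F: no egg, kosher-for-Passover — OK
G: not usable as a liquid; has soybean, so not soy-free (and 1 more) — reject
H: has rye, so not kosher-for-Passover; has egg, so not egg-free — out
I: works as a liquid, no soy, no egg — valid

F, I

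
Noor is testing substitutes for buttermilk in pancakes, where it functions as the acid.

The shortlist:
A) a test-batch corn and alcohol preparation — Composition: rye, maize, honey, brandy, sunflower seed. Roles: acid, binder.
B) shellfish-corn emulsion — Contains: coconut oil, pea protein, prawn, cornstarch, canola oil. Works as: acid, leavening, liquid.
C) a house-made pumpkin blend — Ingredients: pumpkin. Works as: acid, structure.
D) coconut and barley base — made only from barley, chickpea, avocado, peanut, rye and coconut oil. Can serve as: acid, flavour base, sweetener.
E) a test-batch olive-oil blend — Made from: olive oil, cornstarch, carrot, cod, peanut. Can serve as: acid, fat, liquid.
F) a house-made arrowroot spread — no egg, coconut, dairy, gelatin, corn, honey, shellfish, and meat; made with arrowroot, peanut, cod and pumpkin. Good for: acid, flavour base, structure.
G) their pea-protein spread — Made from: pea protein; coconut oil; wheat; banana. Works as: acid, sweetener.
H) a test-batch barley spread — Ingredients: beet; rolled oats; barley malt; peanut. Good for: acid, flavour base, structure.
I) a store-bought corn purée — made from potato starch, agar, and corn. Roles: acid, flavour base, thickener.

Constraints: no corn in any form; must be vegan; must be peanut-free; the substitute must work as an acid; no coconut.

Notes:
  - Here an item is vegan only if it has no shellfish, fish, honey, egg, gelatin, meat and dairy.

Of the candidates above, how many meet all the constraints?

1

A: has honey, so not vegan; has maize, so not corn-free — no
B: has prawn, so not vegan; has coconut oil, so not coconut-free (and 1 more) — no
C: every rule checks out — OK
D: has coconut oil, so not coconut-free; has peanut, so not peanut-free — out
E: has cod, so not vegan; has peanut, so not peanut-free (and 1 more) — no
F: has cod, so not vegan; has peanut, so not peanut-free — reject
G: has coconut oil, so not coconut-free — reject
H: has peanut, so not peanut-free — reject
I: has corn, so not corn-free — out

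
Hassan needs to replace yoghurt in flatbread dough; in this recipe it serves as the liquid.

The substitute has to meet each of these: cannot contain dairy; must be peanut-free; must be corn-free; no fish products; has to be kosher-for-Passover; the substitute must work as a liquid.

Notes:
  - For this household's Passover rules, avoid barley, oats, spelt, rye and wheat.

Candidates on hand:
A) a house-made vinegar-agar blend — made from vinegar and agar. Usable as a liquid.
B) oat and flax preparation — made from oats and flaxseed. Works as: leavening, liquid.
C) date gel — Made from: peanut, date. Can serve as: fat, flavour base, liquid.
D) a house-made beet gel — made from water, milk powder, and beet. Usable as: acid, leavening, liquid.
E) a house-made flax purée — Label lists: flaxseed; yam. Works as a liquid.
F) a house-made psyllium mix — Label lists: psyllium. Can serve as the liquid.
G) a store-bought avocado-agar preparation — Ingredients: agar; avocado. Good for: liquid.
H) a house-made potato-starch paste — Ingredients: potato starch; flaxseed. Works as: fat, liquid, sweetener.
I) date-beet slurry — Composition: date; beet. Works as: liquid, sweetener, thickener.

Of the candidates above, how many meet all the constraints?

6

A: all constraints satisfied — OK
B: has oats, so not kosher-for-Passover — reject
C: has peanut, so not peanut-free — reject
D: has milk powder, so not dairy-free — no
E: all constraints satisfied — keep
F: works as a liquid, no fish, no dairy — OK
G: works as a liquid, no fish, no corn — valid
H: kosher-for-Passover, no corn — keep
I: all constraints satisfied — keep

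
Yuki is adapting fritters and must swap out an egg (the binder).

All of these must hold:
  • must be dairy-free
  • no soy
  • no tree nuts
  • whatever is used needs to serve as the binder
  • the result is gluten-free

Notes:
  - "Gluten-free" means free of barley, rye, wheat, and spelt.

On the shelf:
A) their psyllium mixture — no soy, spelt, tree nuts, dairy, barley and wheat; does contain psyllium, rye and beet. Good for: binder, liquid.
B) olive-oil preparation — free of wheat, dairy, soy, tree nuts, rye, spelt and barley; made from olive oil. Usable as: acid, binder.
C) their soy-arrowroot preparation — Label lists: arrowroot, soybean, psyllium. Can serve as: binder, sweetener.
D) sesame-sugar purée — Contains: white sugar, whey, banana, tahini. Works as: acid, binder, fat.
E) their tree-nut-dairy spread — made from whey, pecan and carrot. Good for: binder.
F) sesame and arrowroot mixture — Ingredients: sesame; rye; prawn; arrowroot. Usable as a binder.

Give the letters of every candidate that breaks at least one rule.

A, C, D, E, F

A: has rye, so not gluten-free — out
B: no dairy, no tree nuts — valid
C: has soybean, so not soy-free — no
D: has whey, so not dairy-free — no
E: has whey, so not dairy-free; has pecan, so not tree-nut-free — out
F: has rye, so not gluten-free — out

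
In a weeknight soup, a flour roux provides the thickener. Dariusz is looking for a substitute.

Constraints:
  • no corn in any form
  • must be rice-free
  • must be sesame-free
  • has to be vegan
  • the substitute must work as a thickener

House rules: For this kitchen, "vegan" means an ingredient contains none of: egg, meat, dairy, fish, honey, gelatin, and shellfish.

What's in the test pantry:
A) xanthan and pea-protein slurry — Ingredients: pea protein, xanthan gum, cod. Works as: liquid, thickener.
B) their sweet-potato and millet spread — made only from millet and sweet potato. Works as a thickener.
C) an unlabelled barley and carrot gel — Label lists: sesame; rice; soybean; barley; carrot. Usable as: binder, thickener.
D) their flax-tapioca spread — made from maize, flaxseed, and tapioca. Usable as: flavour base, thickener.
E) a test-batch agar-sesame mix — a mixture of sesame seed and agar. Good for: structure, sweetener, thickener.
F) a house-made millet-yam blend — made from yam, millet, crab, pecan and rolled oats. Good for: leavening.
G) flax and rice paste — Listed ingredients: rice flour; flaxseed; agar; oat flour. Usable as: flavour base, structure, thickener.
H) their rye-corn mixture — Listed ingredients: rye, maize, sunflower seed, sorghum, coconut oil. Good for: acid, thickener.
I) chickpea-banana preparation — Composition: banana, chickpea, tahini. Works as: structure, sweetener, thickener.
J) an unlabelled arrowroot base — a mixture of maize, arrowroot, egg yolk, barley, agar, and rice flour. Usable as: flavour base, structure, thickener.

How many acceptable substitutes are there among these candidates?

1

A: has cod, so not vegan — no
B: no sesame, no corn — OK
C: has rice, so not rice-free; has sesame, so not sesame-free — reject
D: has maize, so not corn-free — reject
E: has sesame seed, so not sesame-free — reject
F: not usable as a thickener; has crab, so not vegan — reject
G: has rice flour, so not rice-free — no
H: has maize, so not corn-free — out
I: has tahini, so not sesame-free — reject
J: has egg yolk, so not vegan; has rice flour, so not rice-free (and 1 more) — out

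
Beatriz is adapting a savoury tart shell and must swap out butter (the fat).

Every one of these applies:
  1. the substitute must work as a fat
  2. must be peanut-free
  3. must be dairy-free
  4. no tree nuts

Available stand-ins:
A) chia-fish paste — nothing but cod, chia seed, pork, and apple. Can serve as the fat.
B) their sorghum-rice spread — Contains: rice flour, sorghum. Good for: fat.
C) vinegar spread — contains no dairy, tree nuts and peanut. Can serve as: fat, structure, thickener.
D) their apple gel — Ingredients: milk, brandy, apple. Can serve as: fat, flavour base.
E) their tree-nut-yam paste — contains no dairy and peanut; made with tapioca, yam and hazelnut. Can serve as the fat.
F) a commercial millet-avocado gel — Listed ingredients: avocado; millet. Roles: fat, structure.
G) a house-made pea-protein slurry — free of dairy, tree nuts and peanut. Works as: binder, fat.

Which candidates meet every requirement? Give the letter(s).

A, B, C, F, G

A: works as a fat, no peanut, no tree nuts — OK
B: no tree nuts, no dairy — keep
C: nothing on the exclusion list — OK
D: has milk, so not dairy-free — no
E: has hazelnut, so not tree-nut-free — no
F: works as a fat, no tree nuts, no dairy — keep
G: no peanut, no dairy — OK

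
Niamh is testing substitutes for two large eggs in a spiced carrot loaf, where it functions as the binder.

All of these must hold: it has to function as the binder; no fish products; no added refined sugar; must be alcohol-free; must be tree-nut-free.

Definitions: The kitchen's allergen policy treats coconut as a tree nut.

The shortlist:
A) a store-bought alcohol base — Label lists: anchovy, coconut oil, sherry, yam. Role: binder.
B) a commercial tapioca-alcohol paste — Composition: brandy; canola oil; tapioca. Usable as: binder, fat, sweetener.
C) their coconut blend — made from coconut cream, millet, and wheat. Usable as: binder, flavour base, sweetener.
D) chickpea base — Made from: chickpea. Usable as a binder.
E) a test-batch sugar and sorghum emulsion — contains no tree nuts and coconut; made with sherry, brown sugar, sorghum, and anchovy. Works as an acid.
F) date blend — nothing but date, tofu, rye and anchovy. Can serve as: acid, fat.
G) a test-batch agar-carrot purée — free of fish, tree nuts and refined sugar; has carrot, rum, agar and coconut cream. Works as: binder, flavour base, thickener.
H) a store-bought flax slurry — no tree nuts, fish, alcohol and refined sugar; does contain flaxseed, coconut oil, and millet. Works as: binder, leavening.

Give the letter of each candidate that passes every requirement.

D

A: has anchovy, so not fish-free; has sherry, so not alcohol-free (and 1 more) — out
B: has brandy, so not alcohol-free — out
C: has coconut cream, so not tree-nut-free — no
D: only chickpea; none excluded — OK
E: not usable as a binder; has anchovy, so not fish-free (and 2 more) — out
F: not usable as a binder; has anchovy, so not fish-free — no
G: has rum, so not alcohol-free; has coconut cream, so not tree-nut-free — out
H: has coconut oil, so not tree-nut-free — out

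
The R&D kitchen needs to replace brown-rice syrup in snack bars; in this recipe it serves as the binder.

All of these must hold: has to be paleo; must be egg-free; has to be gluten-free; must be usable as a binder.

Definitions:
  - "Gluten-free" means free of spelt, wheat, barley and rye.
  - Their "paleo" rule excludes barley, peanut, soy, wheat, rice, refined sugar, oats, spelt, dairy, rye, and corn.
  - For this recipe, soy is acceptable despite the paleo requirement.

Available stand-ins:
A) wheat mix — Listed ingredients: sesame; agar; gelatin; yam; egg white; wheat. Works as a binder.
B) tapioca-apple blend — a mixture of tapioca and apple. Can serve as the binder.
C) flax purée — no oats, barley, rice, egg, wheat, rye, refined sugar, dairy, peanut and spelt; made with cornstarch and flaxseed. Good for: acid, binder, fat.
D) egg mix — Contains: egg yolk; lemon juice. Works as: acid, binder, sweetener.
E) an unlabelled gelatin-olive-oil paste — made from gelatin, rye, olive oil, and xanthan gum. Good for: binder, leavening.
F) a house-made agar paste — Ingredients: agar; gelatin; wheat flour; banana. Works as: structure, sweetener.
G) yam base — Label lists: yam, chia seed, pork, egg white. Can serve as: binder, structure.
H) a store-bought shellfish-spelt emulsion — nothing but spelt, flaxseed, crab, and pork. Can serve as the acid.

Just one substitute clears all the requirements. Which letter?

A: has wheat, so not gluten-free; has wheat, so not paleo (and 1 more) — reject
B: gluten-free, no egg — OK
C: has cornstarch, so not paleo — reject
D: has egg yolk, so not egg-free — out
E: has rye, so not gluten-free; has rye, so not paleo — out
F: not usable as a binder; has wheat flour, so not gluten-free (and 1 more) — reject
G: has egg white, so not egg-free — out
H: not usable as a binder; has spelt, so not gluten-free (and 1 more) — reject

B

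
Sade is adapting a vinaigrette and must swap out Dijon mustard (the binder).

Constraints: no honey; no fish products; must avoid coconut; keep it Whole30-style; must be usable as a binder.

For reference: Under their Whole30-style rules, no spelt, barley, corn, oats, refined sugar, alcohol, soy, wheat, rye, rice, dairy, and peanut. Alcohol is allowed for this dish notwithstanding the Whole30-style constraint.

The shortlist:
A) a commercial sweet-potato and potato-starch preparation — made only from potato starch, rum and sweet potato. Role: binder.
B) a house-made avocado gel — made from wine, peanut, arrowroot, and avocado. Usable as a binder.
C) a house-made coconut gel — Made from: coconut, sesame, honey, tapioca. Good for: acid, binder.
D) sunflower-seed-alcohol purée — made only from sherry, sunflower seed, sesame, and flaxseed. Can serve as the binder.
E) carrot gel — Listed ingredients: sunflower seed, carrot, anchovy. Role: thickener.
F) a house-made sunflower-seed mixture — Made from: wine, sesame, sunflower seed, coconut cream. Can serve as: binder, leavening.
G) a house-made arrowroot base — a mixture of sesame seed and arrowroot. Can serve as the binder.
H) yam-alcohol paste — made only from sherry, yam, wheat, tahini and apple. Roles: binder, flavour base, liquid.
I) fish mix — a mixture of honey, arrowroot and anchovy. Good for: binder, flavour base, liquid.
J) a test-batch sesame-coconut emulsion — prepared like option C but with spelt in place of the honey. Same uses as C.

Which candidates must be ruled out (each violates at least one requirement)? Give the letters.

B, C, E, F, H, I, J

A: alcohol is permitted under the Whole30-style carve-out; nothing else excluded — valid
B: has peanut, so not Whole30-style — reject
C: has honey, so not honey-free; has coconut, so not coconut-free — reject
D: alcohol is permitted under the Whole30-style carve-out; nothing else excluded — keep
E: not usable as a binder; has anchovy, so not fish-free — no
F: has coconut cream, so not coconut-free — no
G: only sesame seed and arrowroot; none excluded — valid
H: has wheat, so not Whole30-style — reject
I: has honey, so not honey-free; has anchovy, so not fish-free — no
J: has spelt, so not Whole30-style; has coconut, so not coconut-free — out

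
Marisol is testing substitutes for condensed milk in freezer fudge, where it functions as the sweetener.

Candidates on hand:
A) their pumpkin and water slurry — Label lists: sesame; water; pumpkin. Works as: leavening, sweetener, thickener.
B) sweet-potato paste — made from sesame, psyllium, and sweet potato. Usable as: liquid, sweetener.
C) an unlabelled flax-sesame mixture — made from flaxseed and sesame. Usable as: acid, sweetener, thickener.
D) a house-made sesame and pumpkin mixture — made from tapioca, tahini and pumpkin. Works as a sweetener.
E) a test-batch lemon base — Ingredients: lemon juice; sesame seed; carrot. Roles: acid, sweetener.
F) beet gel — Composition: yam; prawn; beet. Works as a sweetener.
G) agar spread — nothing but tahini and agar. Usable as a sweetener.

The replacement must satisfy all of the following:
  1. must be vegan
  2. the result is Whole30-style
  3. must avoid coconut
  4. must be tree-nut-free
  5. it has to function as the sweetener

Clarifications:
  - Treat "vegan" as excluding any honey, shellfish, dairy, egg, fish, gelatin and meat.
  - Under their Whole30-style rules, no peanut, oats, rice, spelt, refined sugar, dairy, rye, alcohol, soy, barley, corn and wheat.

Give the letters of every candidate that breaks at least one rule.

A: all constraints satisfied — OK
B: only sesame, sweet potato, and psyllium; none excluded — keep
C: every rule checks out — valid
D: only tahini, pumpkin and tapioca; none excluded — keep
E: only sesame seed, lemon juice and carrot; none excluded — valid
F: has prawn, so not vegan — out
G: only tahini and agar; none excluded — valid

F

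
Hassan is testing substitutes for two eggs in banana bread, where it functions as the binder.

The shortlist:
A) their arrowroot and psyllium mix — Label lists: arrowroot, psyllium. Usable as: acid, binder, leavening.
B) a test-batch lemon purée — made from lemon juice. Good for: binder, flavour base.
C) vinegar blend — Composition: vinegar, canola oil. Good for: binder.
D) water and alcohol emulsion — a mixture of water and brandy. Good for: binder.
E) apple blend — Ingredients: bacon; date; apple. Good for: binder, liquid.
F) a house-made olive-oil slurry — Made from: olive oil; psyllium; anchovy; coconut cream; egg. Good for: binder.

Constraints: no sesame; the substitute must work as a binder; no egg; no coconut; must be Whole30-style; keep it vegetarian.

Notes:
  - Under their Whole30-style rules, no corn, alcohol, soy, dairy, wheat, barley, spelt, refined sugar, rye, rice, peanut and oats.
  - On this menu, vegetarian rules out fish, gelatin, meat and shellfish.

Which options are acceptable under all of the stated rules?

A: no egg, no sesame — keep
B: works as a binder, no sesame, no coconut — keep
C: no egg, Whole30-style — valid
D: has brandy, so not Whole30-style — reject
E: has bacon, so not vegetarian — out
F: has anchovy, so not vegetarian; has coconut cream, so not coconut-free (and 1 more) — out

A, B, C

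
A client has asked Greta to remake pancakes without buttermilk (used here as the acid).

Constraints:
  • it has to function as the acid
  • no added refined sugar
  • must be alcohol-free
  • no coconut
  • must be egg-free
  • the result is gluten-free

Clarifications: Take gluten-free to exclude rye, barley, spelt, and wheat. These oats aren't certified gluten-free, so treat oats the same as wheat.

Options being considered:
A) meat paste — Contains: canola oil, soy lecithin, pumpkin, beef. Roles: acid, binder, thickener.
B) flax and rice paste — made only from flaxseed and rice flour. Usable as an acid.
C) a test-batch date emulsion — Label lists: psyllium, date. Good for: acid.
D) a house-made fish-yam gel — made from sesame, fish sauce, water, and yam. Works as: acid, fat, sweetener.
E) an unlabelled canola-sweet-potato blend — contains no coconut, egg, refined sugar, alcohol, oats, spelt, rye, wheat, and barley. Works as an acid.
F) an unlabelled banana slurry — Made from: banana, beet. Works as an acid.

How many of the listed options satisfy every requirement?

6

A: no egg, gluten-free — keep
B: every rule checks out — keep
C: works as an acid, no alcohol, gluten-free — OK
D: works as an acid, no alcohol, no refined sugar — keep
E: works as an acid, no egg, no alcohol — OK
F: works as an acid, no egg, no coconut — valid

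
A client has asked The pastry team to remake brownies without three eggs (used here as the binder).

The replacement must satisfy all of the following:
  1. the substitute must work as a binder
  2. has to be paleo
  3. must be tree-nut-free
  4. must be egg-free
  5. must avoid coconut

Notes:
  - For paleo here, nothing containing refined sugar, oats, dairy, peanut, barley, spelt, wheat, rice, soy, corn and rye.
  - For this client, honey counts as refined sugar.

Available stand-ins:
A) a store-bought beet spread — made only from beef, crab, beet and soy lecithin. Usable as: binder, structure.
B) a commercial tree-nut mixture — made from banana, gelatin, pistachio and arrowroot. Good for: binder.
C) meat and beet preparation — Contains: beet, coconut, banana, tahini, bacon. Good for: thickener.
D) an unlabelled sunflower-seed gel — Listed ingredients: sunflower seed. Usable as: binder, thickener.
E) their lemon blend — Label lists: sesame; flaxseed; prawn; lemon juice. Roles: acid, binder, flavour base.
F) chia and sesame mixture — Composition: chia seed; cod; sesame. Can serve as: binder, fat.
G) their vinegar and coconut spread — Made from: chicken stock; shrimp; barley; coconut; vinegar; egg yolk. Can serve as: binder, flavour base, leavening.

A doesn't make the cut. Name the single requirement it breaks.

usable as a binder: satisfied
paleo: has soy lecithin — fails
tree-nut-free: satisfied
coconut-free: satisfied
egg-free: satisfied

paleo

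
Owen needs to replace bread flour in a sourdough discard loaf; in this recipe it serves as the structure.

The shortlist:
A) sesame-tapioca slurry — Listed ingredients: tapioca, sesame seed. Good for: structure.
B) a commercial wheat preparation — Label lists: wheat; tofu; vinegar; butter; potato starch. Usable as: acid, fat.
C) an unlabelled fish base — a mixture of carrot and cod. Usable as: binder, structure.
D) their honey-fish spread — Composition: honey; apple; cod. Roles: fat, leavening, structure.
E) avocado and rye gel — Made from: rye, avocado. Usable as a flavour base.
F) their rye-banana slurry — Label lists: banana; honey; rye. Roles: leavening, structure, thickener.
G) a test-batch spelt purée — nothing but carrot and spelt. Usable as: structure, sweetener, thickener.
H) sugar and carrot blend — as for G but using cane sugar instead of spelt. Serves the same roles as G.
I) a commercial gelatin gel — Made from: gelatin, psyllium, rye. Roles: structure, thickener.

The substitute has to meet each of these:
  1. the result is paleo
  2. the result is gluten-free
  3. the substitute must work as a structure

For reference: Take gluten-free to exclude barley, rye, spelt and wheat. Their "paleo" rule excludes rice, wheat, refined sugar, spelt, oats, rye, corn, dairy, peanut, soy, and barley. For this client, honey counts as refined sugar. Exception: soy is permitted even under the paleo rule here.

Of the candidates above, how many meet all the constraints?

2

A: every rule checks out — keep
B: not usable as a structure; has wheat, so not gluten-free (and 1 more) — reject
C: only cod and carrot; none excluded — OK
D: has honey, so not paleo — reject
E: not usable as a structure; has rye, so not gluten-free (and 1 more) — out
F: has rye, so not gluten-free; has honey, so not paleo — no
G: has spelt, so not gluten-free; has spelt, so not paleo — reject
H: has cane sugar, so not paleo — out
I: has rye, so not gluten-free; has rye, so not paleo — out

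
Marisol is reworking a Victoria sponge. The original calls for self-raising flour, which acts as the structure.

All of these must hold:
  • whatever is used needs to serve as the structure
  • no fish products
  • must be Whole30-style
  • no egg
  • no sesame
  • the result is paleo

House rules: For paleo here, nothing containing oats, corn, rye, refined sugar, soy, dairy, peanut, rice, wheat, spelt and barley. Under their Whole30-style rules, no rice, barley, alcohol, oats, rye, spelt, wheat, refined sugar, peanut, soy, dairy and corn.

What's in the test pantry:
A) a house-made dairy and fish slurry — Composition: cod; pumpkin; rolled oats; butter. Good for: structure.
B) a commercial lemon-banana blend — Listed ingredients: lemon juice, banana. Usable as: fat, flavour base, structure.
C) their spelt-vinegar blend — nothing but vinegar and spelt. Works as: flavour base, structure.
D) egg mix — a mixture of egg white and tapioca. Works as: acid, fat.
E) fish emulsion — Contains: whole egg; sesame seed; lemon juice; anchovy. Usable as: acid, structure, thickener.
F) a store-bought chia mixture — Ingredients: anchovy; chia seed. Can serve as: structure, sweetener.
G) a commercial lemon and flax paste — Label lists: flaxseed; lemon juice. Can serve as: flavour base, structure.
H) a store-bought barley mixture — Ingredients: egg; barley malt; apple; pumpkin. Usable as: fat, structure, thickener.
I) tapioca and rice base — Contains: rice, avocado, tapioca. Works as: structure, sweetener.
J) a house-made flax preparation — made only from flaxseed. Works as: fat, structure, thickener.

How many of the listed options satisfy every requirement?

3

A: has butter, so not paleo; has butter, so not Whole30-style (and 1 more) — reject
B: only banana and lemon juice; none excluded — keep
C: has spelt, so not paleo; has spelt, so not Whole30-style — reject
D: not usable as a structure; has egg white, so not egg-free — out
E: has whole egg, so not egg-free; has sesame seed, so not sesame-free (and 1 more) — no
F: has anchovy, so not fish-free — out
G: only flaxseed and lemon juice; none excluded — keep
H: has barley malt, so not paleo; has barley malt, so not Whole30-style (and 1 more) — out
I: has rice, so not paleo; has rice, so not Whole30-style — reject
J: no fish, Whole30-style — keep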